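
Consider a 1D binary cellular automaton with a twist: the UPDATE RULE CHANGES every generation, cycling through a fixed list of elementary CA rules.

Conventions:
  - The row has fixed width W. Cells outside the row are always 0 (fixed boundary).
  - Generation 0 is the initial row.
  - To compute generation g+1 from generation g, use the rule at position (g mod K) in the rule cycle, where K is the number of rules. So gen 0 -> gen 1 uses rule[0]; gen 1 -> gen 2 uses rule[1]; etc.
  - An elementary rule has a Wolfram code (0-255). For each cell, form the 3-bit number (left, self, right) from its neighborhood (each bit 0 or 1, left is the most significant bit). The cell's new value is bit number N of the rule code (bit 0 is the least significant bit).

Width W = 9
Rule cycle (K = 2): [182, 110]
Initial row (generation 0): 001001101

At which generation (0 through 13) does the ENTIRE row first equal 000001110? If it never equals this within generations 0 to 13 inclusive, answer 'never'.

Gen 0: 001001101
Gen 1 (rule 182): 011110011
Gen 2 (rule 110): 110010111
Gen 3 (rule 182): 001111010
Gen 4 (rule 110): 011001110
Gen 5 (rule 182): 100110101
Gen 6 (rule 110): 101111111
Gen 7 (rule 182): 110111110
Gen 8 (rule 110): 111100010
Gen 9 (rule 182): 011010111
Gen 10 (rule 110): 111111101
Gen 11 (rule 182): 011111011
Gen 12 (rule 110): 110001111
Gen 13 (rule 182): 001010110

Answer: never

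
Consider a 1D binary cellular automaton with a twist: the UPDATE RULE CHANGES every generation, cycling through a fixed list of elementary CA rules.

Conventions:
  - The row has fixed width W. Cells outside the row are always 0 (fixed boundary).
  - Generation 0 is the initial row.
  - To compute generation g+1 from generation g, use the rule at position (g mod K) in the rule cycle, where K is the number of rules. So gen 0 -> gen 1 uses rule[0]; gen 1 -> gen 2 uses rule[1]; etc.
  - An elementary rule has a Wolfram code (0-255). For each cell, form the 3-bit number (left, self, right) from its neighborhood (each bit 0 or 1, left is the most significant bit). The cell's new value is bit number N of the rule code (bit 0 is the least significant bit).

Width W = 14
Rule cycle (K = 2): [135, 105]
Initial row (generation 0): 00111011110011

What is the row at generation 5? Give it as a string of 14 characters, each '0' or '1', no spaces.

Gen 0: 00111011110011
Gen 1 (rule 135): 11010001100100
Gen 2 (rule 105): 11100101100001
Gen 3 (rule 135): 01001100001111
Gen 4 (rule 105): 00001101101001
Gen 5 (rule 135): 11110000001011

Answer: 11110000001011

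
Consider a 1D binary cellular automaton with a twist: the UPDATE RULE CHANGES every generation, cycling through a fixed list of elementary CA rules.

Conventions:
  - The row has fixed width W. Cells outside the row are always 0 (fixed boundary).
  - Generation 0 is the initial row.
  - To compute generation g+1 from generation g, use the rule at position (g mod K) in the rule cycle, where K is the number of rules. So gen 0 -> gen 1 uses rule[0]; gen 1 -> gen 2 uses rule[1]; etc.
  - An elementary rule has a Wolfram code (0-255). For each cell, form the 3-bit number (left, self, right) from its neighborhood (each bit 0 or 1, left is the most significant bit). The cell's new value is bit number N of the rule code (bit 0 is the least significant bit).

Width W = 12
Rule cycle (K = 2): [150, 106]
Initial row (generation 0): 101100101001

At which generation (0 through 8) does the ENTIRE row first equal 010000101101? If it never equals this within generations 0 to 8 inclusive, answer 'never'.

Gen 0: 101100101001
Gen 1 (rule 150): 100011101111
Gen 2 (rule 106): 000110111001
Gen 3 (rule 150): 001000010111
Gen 4 (rule 106): 010000101101
Gen 5 (rule 150): 111001100001
Gen 6 (rule 106): 101011100010
Gen 7 (rule 150): 101001010111
Gen 8 (rule 106): 010010101101

Answer: 4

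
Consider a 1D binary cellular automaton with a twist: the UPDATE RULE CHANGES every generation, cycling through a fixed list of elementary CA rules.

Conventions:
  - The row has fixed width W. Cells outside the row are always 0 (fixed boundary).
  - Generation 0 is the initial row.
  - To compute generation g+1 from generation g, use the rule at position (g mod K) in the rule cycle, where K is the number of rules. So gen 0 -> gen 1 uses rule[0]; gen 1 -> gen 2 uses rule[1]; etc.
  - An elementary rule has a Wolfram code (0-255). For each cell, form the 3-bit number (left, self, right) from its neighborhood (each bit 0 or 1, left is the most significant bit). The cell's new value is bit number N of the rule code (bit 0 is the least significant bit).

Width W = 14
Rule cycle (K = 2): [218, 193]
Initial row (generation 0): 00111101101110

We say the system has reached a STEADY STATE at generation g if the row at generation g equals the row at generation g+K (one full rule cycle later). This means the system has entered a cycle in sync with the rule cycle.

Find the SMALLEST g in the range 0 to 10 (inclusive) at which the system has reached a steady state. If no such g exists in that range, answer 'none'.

Answer: 5

Derivation:
Gen 0: 00111101101110
Gen 1 (rule 218): 01111101101111
Gen 2 (rule 193): 00111100100111
Gen 3 (rule 218): 01111111011111
Gen 4 (rule 193): 00111111001111
Gen 5 (rule 218): 01111111111111
Gen 6 (rule 193): 00111111111111
Gen 7 (rule 218): 01111111111111
Gen 8 (rule 193): 00111111111111
Gen 9 (rule 218): 01111111111111
Gen 10 (rule 193): 00111111111111
Gen 11 (rule 218): 01111111111111
Gen 12 (rule 193): 00111111111111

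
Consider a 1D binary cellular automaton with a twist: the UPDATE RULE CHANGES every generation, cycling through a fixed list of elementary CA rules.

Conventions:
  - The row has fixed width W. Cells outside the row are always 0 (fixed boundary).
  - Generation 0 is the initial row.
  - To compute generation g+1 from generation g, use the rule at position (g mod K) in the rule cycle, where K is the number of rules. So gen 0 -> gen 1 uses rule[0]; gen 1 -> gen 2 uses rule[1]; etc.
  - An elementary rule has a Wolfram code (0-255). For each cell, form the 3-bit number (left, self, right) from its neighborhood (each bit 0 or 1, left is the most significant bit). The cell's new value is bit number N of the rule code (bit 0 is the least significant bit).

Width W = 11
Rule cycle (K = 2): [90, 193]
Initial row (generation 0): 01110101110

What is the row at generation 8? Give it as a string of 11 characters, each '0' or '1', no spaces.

Gen 0: 01110101110
Gen 1 (rule 90): 11010001011
Gen 2 (rule 193): 01000100001
Gen 3 (rule 90): 10101010010
Gen 4 (rule 193): 00000000000
Gen 5 (rule 90): 00000000000
Gen 6 (rule 193): 11111111111
Gen 7 (rule 90): 10000000001
Gen 8 (rule 193): 00111111100

Answer: 00111111100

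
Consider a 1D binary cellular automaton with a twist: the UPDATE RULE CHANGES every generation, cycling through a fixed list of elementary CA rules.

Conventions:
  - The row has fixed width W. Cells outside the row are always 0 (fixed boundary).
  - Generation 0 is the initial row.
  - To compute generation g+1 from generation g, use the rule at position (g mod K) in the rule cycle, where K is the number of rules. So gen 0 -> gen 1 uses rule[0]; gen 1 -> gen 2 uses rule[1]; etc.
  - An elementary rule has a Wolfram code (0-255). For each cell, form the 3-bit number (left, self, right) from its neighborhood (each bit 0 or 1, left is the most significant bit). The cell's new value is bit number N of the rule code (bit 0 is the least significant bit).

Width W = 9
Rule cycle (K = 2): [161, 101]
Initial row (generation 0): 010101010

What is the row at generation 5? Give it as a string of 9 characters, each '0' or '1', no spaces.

Gen 0: 010101010
Gen 1 (rule 161): 001010100
Gen 2 (rule 101): 101111101
Gen 3 (rule 161): 010111010
Gen 4 (rule 101): 011001110
Gen 5 (rule 161): 000000100

Answer: 000000100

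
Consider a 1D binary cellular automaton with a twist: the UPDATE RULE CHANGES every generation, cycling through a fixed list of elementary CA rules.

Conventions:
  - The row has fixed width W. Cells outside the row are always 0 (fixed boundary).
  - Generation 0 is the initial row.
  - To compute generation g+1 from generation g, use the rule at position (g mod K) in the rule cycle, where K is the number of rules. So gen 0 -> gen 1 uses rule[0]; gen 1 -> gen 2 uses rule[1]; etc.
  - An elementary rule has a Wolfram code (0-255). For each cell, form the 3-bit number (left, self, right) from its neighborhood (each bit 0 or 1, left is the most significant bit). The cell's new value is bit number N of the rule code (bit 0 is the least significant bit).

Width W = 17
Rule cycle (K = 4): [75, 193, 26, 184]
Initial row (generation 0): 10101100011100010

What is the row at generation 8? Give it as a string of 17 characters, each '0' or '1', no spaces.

Answer: 01010100101001000

Derivation:
Gen 0: 10101100011100010
Gen 1 (rule 75): 00001101110101100
Gen 2 (rule 193): 11100100110000101
Gen 3 (rule 26): 10011011101001000
Gen 4 (rule 184): 01010111010100100
Gen 5 (rule 75): 10000101000001001
Gen 6 (rule 193): 00110000011100000
Gen 7 (rule 26): 01101000110010000
Gen 8 (rule 184): 01010100101001000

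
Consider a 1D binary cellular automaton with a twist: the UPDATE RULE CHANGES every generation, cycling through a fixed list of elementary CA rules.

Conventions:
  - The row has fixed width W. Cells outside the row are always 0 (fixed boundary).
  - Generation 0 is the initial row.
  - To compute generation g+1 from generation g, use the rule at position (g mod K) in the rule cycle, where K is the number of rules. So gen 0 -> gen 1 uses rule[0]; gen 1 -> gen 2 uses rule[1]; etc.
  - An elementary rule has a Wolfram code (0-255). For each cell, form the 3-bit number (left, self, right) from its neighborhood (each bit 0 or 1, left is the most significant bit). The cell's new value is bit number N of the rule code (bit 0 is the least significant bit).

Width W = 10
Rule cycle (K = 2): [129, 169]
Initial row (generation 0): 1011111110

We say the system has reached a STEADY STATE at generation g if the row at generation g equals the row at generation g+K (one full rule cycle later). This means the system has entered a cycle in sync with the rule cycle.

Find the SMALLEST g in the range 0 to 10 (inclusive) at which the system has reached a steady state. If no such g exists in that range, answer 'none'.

Answer: 9

Derivation:
Gen 0: 1011111110
Gen 1 (rule 129): 0001111100
Gen 2 (rule 169): 1101111001
Gen 3 (rule 129): 0000110000
Gen 4 (rule 169): 1110100111
Gen 5 (rule 129): 0100000010
Gen 6 (rule 169): 0001111000
Gen 7 (rule 129): 1100110011
Gen 8 (rule 169): 1000100010
Gen 9 (rule 129): 0010001000
Gen 10 (rule 169): 1000100011
Gen 11 (rule 129): 0010001000
Gen 12 (rule 169): 1000100011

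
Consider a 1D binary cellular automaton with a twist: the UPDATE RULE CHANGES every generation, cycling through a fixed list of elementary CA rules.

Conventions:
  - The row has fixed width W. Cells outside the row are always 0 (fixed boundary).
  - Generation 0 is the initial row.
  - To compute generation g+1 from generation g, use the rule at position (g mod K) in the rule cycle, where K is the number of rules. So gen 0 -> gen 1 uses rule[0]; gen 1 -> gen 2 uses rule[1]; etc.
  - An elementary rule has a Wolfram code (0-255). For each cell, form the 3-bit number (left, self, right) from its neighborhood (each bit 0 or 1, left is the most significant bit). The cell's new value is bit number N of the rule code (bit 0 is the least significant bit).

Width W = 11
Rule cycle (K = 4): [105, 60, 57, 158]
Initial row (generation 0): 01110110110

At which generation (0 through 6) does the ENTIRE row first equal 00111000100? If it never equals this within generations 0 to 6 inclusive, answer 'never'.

Answer: never

Derivation:
Gen 0: 01110110110
Gen 1 (rule 105): 01011111110
Gen 2 (rule 60): 01110000001
Gen 3 (rule 57): 01001111100
Gen 4 (rule 158): 11111111010
Gen 5 (rule 105): 10000001100
Gen 6 (rule 60): 11000001010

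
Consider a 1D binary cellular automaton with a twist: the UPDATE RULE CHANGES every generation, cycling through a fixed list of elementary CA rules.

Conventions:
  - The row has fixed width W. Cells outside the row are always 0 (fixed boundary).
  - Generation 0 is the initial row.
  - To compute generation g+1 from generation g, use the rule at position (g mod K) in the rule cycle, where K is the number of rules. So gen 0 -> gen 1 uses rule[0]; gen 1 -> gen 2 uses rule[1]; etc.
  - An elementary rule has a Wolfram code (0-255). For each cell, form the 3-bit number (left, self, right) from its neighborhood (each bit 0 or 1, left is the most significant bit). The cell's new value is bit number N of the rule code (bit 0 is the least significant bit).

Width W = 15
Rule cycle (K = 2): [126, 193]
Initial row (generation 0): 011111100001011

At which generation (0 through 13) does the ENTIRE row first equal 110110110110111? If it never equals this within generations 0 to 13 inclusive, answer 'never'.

Gen 0: 011111100001011
Gen 1 (rule 126): 110000110011111
Gen 2 (rule 193): 010110010001111
Gen 3 (rule 126): 111111111011001
Gen 4 (rule 193): 011111111001000
Gen 5 (rule 126): 110000001111100
Gen 6 (rule 193): 010111100111101
Gen 7 (rule 126): 111100111100111
Gen 8 (rule 193): 011100011100011
Gen 9 (rule 126): 110110110110111
Gen 10 (rule 193): 010010010010011
Gen 11 (rule 126): 111111111111111
Gen 12 (rule 193): 011111111111111
Gen 13 (rule 126): 110000000000001

Answer: 9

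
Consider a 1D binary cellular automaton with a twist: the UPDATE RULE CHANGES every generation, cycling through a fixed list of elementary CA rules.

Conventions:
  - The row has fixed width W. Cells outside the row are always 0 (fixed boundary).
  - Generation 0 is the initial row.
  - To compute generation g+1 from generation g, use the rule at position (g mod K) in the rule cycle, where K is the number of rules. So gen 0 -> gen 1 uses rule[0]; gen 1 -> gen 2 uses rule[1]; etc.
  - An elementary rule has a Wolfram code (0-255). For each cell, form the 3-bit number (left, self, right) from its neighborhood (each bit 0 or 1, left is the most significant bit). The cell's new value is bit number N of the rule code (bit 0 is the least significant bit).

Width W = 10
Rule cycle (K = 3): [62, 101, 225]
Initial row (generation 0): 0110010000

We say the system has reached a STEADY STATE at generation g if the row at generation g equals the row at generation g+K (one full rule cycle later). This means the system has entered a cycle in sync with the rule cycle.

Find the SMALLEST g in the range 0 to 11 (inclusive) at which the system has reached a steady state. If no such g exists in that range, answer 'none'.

Answer: none

Derivation:
Gen 0: 0110010000
Gen 1 (rule 62): 1101111000
Gen 2 (rule 101): 0110001011
Gen 3 (rule 225): 0010100101
Gen 4 (rule 62): 0111111111
Gen 5 (rule 101): 0000000001
Gen 6 (rule 225): 1111111100
Gen 7 (rule 62): 1000000010
Gen 8 (rule 101): 1011111010
Gen 9 (rule 225): 0101111100
Gen 10 (rule 62): 1111000010
Gen 11 (rule 101): 0001011010
Gen 12 (rule 225): 1100101100
Gen 13 (rule 62): 1011111010
Gen 14 (rule 101): 1100001110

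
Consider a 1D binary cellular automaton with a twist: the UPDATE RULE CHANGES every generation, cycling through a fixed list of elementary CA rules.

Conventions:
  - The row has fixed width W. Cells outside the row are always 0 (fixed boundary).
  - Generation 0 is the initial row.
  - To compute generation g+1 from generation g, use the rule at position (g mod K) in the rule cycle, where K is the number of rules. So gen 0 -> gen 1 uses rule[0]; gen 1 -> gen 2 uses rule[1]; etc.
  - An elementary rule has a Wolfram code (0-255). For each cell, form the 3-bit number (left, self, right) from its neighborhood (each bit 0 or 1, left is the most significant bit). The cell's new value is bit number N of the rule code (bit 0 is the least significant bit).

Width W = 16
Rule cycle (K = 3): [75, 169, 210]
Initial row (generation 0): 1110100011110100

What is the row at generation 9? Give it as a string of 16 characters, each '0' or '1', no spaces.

Gen 0: 1110100011110100
Gen 1 (rule 75): 1010001110010001
Gen 2 (rule 169): 0100101100000100
Gen 3 (rule 210): 1011000110001010
Gen 4 (rule 75): 0011011110110000
Gen 5 (rule 169): 1010111101100111
Gen 6 (rule 210): 0000011100111011
Gen 7 (rule 75): 1111110101101011
Gen 8 (rule 169): 1111101011010110
Gen 9 (rule 210): 0111100001000011

Answer: 0111100001000011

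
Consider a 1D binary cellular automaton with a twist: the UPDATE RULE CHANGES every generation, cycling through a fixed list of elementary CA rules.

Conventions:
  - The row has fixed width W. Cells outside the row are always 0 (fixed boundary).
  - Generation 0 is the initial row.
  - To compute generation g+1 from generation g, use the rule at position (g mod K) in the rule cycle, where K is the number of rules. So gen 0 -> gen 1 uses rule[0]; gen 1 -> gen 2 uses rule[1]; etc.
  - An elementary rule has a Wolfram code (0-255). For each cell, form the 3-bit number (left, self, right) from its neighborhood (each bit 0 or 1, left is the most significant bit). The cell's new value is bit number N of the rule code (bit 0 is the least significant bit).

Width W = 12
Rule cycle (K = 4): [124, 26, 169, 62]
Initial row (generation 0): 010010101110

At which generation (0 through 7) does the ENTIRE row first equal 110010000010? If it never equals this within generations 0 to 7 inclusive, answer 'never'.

Answer: 2

Derivation:
Gen 0: 010010101110
Gen 1 (rule 124): 011011111011
Gen 2 (rule 26): 110010000010
Gen 3 (rule 169): 100000111000
Gen 4 (rule 62): 110001100100
Gen 5 (rule 124): 111001110110
Gen 6 (rule 26): 100111000101
Gen 7 (rule 169): 000110010010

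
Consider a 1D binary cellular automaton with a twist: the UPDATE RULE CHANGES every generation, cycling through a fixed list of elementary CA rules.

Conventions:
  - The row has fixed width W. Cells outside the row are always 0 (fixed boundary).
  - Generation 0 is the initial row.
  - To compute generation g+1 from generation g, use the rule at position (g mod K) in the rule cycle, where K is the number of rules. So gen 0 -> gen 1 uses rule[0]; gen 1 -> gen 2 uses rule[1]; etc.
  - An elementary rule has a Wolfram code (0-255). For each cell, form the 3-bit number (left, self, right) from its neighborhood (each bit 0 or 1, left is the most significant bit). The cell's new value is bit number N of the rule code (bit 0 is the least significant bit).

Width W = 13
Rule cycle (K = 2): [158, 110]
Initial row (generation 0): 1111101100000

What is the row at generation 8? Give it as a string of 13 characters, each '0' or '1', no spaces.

Gen 0: 1111101100000
Gen 1 (rule 158): 1111001010000
Gen 2 (rule 110): 1001011110000
Gen 3 (rule 158): 1111011101000
Gen 4 (rule 110): 1001110111000
Gen 5 (rule 158): 1111100110100
Gen 6 (rule 110): 1000101111100
Gen 7 (rule 158): 1101101111010
Gen 8 (rule 110): 1111111001110

Answer: 1111111001110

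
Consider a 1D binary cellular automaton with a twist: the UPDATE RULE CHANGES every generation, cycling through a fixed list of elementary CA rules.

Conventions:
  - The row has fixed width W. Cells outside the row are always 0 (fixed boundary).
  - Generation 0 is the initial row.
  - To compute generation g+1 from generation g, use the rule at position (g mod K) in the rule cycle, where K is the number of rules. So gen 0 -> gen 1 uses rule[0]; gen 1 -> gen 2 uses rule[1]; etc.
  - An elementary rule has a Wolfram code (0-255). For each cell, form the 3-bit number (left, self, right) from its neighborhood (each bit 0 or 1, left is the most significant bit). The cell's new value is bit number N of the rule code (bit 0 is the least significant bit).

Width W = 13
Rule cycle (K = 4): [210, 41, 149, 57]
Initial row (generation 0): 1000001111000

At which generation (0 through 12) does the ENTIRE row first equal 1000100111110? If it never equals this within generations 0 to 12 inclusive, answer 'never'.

Answer: never

Derivation:
Gen 0: 1000001111000
Gen 1 (rule 210): 0100010111100
Gen 2 (rule 41): 0001001100001
Gen 3 (rule 149): 1101100011101
Gen 4 (rule 57): 1011011010010
Gen 5 (rule 210): 0001001001101
Gen 6 (rule 41): 1100000001010
Gen 7 (rule 149): 0011111101011
Gen 8 (rule 57): 1010000010110
Gen 9 (rule 210): 0001000100011
Gen 10 (rule 41): 1100010001010
Gen 11 (rule 149): 0011011101011
Gen 12 (rule 57): 1010110010110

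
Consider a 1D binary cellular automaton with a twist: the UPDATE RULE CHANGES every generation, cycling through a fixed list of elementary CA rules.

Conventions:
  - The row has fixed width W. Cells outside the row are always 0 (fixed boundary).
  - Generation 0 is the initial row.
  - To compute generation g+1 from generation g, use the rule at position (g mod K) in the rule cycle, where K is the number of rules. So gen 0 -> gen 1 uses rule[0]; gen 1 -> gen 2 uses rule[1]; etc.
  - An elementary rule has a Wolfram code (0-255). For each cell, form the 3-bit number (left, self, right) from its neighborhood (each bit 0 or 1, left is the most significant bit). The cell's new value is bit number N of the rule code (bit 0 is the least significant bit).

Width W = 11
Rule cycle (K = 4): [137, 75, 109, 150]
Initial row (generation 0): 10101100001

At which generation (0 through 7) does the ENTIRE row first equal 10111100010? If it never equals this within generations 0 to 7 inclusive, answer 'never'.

Gen 0: 10101100001
Gen 1 (rule 137): 00001001100
Gen 2 (rule 75): 11110011101
Gen 3 (rule 109): 10010010111
Gen 4 (rule 150): 11111110010
Gen 5 (rule 137): 11111100000
Gen 6 (rule 75): 10000101111
Gen 7 (rule 109): 10110111001

Answer: never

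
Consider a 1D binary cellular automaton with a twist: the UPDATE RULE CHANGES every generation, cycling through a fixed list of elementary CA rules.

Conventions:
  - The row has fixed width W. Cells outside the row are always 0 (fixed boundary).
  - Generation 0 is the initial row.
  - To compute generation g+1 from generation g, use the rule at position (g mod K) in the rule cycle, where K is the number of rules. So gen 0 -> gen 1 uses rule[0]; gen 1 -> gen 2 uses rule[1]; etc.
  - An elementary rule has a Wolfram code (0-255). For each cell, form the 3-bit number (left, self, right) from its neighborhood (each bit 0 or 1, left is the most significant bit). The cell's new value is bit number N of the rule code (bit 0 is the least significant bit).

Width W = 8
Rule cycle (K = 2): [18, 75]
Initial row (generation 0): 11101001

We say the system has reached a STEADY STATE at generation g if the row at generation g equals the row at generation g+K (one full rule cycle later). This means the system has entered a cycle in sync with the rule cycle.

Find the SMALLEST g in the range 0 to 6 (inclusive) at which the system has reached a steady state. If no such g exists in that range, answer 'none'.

Gen 0: 11101001
Gen 1 (rule 18): 00000110
Gen 2 (rule 75): 11111110
Gen 3 (rule 18): 00000001
Gen 4 (rule 75): 11111110
Gen 5 (rule 18): 00000001
Gen 6 (rule 75): 11111110
Gen 7 (rule 18): 00000001
Gen 8 (rule 75): 11111110

Answer: 2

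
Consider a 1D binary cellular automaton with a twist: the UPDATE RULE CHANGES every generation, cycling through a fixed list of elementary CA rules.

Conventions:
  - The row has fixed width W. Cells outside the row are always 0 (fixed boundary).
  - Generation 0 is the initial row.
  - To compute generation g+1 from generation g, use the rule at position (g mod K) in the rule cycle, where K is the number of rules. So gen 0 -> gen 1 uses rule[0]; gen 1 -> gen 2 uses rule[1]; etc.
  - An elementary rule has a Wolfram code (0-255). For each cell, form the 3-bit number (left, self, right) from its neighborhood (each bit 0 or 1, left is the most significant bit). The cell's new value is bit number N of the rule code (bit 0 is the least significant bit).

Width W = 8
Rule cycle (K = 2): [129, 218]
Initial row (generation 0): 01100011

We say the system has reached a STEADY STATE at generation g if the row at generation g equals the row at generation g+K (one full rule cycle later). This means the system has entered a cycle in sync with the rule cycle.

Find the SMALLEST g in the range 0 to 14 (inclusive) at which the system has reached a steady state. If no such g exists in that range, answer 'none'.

Gen 0: 01100011
Gen 1 (rule 129): 00001000
Gen 2 (rule 218): 00010100
Gen 3 (rule 129): 11000001
Gen 4 (rule 218): 11100010
Gen 5 (rule 129): 01001000
Gen 6 (rule 218): 10110100
Gen 7 (rule 129): 00000001
Gen 8 (rule 218): 00000010
Gen 9 (rule 129): 11111000
Gen 10 (rule 218): 11111100
Gen 11 (rule 129): 01111001
Gen 12 (rule 218): 11111110
Gen 13 (rule 129): 01111100
Gen 14 (rule 218): 11111110
Gen 15 (rule 129): 01111100
Gen 16 (rule 218): 11111110

Answer: 12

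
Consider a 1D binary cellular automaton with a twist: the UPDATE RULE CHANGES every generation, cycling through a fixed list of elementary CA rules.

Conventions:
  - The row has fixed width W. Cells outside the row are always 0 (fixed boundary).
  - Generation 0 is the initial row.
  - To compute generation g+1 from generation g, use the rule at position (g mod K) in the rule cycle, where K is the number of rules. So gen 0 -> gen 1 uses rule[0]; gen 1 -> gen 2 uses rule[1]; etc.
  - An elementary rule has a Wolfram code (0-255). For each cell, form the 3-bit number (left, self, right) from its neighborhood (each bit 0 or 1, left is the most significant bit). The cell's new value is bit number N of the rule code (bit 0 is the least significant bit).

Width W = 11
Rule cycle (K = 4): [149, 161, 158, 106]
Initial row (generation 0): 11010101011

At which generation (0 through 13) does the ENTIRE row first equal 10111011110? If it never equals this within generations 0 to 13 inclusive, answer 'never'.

Gen 0: 11010101011
Gen 1 (rule 149): 00010101000
Gen 2 (rule 161): 11001010011
Gen 3 (rule 158): 10111011110
Gen 4 (rule 106): 01101110010
Gen 5 (rule 149): 00000101011
Gen 6 (rule 161): 11110010100
Gen 7 (rule 158): 11101110110
Gen 8 (rule 106): 10111011110
Gen 9 (rule 149): 10010001101
Gen 10 (rule 161): 00000100010
Gen 11 (rule 158): 00001110111
Gen 12 (rule 106): 00011011101
Gen 13 (rule 149): 11000001001

Answer: 3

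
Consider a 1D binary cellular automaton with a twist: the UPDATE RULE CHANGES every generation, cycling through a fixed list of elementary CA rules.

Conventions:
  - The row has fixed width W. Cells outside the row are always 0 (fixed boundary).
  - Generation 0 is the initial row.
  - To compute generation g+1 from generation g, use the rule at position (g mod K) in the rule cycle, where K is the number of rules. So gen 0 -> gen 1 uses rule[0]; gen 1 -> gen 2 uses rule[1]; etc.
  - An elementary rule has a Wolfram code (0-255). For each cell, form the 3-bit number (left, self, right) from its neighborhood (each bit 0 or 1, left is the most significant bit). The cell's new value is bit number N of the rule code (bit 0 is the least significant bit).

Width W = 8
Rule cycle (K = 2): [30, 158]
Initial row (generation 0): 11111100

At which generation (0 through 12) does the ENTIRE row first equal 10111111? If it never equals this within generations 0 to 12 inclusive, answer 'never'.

Gen 0: 11111100
Gen 1 (rule 30): 10000010
Gen 2 (rule 158): 11000111
Gen 3 (rule 30): 10101100
Gen 4 (rule 158): 10101010
Gen 5 (rule 30): 10101011
Gen 6 (rule 158): 10101010
Gen 7 (rule 30): 10101011
Gen 8 (rule 158): 10101010
Gen 9 (rule 30): 10101011
Gen 10 (rule 158): 10101010
Gen 11 (rule 30): 10101011
Gen 12 (rule 158): 10101010

Answer: never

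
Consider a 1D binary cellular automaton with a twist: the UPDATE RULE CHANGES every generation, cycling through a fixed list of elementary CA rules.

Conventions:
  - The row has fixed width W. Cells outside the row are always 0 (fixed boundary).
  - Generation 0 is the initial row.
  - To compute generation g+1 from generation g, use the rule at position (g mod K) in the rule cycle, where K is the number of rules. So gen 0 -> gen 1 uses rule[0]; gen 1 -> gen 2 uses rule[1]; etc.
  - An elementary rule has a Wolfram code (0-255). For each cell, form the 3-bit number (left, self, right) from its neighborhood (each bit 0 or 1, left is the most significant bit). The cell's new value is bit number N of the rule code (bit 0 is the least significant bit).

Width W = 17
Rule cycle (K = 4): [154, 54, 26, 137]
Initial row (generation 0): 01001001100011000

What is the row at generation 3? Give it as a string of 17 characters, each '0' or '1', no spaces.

Answer: 10110101100111001

Derivation:
Gen 0: 01001001100011000
Gen 1 (rule 154): 10110111010110100
Gen 2 (rule 54): 11001000111001110
Gen 3 (rule 26): 10110101100111001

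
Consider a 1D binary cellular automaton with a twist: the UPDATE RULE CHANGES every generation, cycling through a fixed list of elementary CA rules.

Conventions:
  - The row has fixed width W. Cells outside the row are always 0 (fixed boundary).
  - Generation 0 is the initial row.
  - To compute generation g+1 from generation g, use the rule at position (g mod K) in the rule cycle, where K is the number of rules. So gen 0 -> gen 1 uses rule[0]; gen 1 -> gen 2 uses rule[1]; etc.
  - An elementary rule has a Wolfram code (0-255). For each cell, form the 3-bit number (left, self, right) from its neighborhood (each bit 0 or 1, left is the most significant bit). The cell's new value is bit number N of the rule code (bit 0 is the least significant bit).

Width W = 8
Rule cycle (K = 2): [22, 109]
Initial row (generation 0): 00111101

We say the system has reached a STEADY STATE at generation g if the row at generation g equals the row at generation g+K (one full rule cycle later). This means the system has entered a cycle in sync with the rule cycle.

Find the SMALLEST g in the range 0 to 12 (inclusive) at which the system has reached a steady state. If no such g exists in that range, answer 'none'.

Gen 0: 00111101
Gen 1 (rule 22): 01000001
Gen 2 (rule 109): 01011101
Gen 3 (rule 22): 11000001
Gen 4 (rule 109): 11011101
Gen 5 (rule 22): 00000001
Gen 6 (rule 109): 11111101
Gen 7 (rule 22): 00000001
Gen 8 (rule 109): 11111101
Gen 9 (rule 22): 00000001
Gen 10 (rule 109): 11111101
Gen 11 (rule 22): 00000001
Gen 12 (rule 109): 11111101
Gen 13 (rule 22): 00000001
Gen 14 (rule 109): 11111101

Answer: 5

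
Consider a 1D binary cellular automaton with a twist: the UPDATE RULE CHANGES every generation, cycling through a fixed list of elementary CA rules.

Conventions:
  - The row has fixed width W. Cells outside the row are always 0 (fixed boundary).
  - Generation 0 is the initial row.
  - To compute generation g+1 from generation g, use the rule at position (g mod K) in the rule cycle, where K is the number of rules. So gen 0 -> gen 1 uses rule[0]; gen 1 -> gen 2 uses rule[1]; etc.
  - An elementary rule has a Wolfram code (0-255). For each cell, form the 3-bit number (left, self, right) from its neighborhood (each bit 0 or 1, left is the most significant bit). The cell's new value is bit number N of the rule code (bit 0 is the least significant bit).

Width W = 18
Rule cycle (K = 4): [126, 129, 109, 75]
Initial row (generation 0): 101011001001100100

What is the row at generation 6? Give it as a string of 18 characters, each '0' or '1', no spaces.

Gen 0: 101011001001100100
Gen 1 (rule 126): 111111111111111110
Gen 2 (rule 129): 011111111111111100
Gen 3 (rule 109): 010000000000000101
Gen 4 (rule 75): 100111111111111000
Gen 5 (rule 126): 111100000000001100
Gen 6 (rule 129): 011001111111100001

Answer: 011001111111100001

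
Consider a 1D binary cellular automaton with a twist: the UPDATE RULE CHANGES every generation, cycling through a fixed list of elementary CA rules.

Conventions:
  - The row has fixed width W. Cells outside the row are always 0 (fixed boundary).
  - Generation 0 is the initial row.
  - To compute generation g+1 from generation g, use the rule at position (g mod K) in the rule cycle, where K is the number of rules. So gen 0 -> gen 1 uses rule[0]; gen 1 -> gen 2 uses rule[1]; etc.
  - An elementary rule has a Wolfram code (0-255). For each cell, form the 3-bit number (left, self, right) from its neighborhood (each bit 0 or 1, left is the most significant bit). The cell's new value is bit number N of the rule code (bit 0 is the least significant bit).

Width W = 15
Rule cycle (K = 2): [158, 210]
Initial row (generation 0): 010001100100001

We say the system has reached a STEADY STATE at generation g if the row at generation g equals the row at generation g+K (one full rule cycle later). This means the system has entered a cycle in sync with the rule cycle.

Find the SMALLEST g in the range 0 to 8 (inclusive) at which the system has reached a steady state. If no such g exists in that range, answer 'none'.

Answer: none

Derivation:
Gen 0: 010001100100001
Gen 1 (rule 158): 111011011110011
Gen 2 (rule 210): 011001001111101
Gen 3 (rule 158): 110111111111001
Gen 4 (rule 210): 010011111111110
Gen 5 (rule 158): 111111111111101
Gen 6 (rule 210): 011111111111100
Gen 7 (rule 158): 111111111111010
Gen 8 (rule 210): 011111111111001
Gen 9 (rule 158): 111111111110111
Gen 10 (rule 210): 011111111110011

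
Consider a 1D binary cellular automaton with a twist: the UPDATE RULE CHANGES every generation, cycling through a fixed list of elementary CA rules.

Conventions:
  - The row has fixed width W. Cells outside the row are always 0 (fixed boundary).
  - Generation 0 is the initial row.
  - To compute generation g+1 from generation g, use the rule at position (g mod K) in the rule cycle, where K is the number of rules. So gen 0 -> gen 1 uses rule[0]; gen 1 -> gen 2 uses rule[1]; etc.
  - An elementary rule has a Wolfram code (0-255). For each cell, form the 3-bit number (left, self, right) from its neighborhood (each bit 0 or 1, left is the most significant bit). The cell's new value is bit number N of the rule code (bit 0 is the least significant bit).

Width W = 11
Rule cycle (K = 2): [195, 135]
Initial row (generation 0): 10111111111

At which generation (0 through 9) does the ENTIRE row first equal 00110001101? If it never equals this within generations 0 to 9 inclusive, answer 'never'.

Answer: 5

Derivation:
Gen 0: 10111111111
Gen 1 (rule 195): 00011111111
Gen 2 (rule 135): 11101111110
Gen 3 (rule 195): 01100111110
Gen 4 (rule 135): 10001011100
Gen 5 (rule 195): 00110001101
Gen 6 (rule 135): 11000110001
Gen 7 (rule 195): 01011010110
Gen 8 (rule 135): 11000010000
Gen 9 (rule 195): 01011100111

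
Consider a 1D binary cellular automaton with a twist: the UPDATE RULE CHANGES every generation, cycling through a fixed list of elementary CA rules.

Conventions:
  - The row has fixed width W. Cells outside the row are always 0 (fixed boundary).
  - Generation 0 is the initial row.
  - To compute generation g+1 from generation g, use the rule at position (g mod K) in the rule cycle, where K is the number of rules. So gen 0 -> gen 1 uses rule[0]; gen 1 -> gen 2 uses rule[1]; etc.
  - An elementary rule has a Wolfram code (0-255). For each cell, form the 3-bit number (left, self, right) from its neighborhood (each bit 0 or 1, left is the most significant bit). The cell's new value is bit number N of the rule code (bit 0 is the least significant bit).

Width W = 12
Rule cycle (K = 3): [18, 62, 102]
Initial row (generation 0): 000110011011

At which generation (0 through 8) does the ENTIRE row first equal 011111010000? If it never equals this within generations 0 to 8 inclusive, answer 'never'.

Answer: 2

Derivation:
Gen 0: 000110011011
Gen 1 (rule 18): 001001100000
Gen 2 (rule 62): 011111010000
Gen 3 (rule 102): 100001110000
Gen 4 (rule 18): 010010001000
Gen 5 (rule 62): 111111011100
Gen 6 (rule 102): 000001100100
Gen 7 (rule 18): 000010011010
Gen 8 (rule 62): 000111110111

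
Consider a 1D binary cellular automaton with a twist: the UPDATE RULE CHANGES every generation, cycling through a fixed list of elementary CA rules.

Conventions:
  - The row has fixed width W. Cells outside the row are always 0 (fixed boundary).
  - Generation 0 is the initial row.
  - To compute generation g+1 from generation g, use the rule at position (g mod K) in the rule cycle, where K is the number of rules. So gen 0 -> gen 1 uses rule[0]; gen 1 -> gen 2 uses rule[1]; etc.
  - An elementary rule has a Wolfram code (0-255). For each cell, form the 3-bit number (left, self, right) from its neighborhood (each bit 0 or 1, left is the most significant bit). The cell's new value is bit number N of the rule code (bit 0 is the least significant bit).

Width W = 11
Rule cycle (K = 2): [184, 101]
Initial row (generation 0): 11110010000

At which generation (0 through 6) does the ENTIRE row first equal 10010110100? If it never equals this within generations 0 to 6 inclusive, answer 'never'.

Gen 0: 11110010000
Gen 1 (rule 184): 11101001000
Gen 2 (rule 101): 00111001011
Gen 3 (rule 184): 00110100110
Gen 4 (rule 101): 10011100010
Gen 5 (rule 184): 01011010001
Gen 6 (rule 101): 01101110101

Answer: never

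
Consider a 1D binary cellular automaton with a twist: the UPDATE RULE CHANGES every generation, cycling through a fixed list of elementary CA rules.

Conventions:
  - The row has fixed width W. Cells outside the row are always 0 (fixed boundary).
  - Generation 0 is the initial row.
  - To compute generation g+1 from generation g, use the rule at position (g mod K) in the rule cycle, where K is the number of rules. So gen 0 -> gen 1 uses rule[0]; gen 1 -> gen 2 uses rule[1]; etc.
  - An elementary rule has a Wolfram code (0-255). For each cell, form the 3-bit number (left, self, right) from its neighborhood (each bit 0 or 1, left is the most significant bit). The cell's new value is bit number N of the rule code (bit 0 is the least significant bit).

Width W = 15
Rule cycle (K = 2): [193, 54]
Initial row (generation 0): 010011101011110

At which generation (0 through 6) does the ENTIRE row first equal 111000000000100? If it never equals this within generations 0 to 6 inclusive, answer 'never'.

Answer: 3

Derivation:
Gen 0: 010011101011110
Gen 1 (rule 193): 000001100001110
Gen 2 (rule 54): 000010010010001
Gen 3 (rule 193): 111000000000100
Gen 4 (rule 54): 000100000001110
Gen 5 (rule 193): 110001111100110
Gen 6 (rule 54): 001010000011001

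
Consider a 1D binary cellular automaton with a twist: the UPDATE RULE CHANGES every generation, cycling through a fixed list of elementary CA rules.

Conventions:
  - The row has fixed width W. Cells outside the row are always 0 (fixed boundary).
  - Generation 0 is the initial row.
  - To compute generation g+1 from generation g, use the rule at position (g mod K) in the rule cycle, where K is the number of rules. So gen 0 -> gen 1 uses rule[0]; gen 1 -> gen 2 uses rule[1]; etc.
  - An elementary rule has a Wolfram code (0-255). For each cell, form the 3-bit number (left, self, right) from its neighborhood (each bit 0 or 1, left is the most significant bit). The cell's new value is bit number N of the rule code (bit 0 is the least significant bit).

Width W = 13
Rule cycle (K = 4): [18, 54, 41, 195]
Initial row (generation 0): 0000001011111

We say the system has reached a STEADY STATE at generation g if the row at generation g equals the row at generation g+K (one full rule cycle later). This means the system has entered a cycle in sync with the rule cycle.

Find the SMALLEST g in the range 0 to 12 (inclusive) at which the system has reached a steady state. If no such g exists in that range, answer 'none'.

Gen 0: 0000001011111
Gen 1 (rule 18): 0000010000000
Gen 2 (rule 54): 0000111000000
Gen 3 (rule 41): 1110100011111
Gen 4 (rule 195): 0110001101111
Gen 5 (rule 18): 1001010000000
Gen 6 (rule 54): 1111111000000
Gen 7 (rule 41): 1000000011111
Gen 8 (rule 195): 0011111101111
Gen 9 (rule 18): 0100000000000
Gen 10 (rule 54): 1110000000000
Gen 11 (rule 41): 1000111111111
Gen 12 (rule 195): 0011011111111
Gen 13 (rule 18): 0100000000000
Gen 14 (rule 54): 1110000000000
Gen 15 (rule 41): 1000111111111
Gen 16 (rule 195): 0011011111111

Answer: 9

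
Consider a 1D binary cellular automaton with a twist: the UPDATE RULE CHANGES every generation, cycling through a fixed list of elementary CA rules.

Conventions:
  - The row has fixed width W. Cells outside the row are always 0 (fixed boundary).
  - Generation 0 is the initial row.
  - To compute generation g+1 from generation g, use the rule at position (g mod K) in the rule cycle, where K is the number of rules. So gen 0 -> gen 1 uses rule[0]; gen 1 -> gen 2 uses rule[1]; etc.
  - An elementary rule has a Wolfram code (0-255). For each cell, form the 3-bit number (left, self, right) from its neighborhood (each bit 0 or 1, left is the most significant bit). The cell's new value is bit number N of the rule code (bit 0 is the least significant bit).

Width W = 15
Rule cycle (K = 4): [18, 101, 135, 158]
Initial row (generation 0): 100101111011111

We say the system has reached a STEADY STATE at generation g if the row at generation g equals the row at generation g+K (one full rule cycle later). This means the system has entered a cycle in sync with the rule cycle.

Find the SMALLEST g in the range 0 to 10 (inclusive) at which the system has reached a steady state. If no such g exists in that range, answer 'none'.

Answer: 5

Derivation:
Gen 0: 100101111011111
Gen 1 (rule 18): 011000000000000
Gen 2 (rule 101): 001011111111111
Gen 3 (rule 135): 111001111111110
Gen 4 (rule 158): 110111111111101
Gen 5 (rule 18): 000000000000000
Gen 6 (rule 101): 111111111111111
Gen 7 (rule 135): 011111111111110
Gen 8 (rule 158): 111111111111101
Gen 9 (rule 18): 000000000000000
Gen 10 (rule 101): 111111111111111
Gen 11 (rule 135): 011111111111110
Gen 12 (rule 158): 111111111111101
Gen 13 (rule 18): 000000000000000
Gen 14 (rule 101): 111111111111111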